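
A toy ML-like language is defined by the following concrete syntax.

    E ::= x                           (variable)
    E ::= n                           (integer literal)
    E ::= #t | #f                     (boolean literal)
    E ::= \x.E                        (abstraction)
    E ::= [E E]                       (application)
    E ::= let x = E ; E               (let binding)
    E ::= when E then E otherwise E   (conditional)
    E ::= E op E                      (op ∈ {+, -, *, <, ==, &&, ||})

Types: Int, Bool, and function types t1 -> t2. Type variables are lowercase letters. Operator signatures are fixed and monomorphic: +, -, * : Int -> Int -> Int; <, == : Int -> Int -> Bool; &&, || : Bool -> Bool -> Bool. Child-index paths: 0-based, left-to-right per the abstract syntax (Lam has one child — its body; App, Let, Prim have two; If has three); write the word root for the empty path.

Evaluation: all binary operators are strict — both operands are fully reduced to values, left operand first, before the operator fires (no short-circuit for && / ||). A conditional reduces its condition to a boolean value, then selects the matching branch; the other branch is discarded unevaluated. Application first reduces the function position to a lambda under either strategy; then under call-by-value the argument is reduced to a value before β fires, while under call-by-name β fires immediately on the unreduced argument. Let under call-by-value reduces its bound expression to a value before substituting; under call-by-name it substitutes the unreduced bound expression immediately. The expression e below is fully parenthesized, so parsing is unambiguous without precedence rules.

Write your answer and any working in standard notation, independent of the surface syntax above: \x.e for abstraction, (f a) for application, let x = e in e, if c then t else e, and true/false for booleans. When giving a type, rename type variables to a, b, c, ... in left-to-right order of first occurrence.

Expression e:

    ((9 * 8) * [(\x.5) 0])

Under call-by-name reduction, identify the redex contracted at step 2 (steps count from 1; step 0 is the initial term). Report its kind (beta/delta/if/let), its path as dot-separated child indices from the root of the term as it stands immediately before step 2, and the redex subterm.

Answer: beta at 1 : ((\x.5) 0)

Derivation:
step 0: ((9 * 8) * ((\x.5) 0))
step 1: [delta@0] (72 * ((\x.5) 0))
step 2: [beta@1] (72 * 5)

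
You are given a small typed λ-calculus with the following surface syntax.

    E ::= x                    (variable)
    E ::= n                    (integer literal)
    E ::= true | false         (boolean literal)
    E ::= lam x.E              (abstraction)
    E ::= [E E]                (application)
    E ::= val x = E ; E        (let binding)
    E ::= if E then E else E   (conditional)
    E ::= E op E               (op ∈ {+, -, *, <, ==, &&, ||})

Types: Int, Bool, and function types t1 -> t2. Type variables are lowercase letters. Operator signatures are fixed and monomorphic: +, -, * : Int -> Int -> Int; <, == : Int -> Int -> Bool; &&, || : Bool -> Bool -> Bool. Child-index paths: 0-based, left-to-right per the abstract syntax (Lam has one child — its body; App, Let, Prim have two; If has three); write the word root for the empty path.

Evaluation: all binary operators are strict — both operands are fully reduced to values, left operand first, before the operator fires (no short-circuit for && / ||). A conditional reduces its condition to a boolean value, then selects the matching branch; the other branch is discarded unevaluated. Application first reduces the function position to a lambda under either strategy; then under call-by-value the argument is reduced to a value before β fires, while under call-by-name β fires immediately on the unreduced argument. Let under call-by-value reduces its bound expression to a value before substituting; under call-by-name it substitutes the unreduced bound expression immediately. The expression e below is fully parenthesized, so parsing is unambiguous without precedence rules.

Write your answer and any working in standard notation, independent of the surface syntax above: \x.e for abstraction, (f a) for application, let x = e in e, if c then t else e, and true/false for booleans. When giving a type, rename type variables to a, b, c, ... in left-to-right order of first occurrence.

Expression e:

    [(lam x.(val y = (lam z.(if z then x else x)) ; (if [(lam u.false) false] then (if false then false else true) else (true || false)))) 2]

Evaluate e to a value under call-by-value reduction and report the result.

Working:
step 0: ((\x.(let y = (\z.(if z then x else x)) in (if ((\u.false) false) then (if false then false else true) else (true || false)))) 2)
step 1: [beta@root] (let y = (\z.(if z then 2 else 2)) in (if ((\u.false) false) then (if false then false else true) else (true || false)))
step 2: [let@root] (if ((\u.false) false) then (if false then false else true) else (true || false))
step 3: [beta@0] (if false then (if false then false else true) else (true || false))
step 4: [if@root] (true || false)
step 5: [delta@root] true

Answer: true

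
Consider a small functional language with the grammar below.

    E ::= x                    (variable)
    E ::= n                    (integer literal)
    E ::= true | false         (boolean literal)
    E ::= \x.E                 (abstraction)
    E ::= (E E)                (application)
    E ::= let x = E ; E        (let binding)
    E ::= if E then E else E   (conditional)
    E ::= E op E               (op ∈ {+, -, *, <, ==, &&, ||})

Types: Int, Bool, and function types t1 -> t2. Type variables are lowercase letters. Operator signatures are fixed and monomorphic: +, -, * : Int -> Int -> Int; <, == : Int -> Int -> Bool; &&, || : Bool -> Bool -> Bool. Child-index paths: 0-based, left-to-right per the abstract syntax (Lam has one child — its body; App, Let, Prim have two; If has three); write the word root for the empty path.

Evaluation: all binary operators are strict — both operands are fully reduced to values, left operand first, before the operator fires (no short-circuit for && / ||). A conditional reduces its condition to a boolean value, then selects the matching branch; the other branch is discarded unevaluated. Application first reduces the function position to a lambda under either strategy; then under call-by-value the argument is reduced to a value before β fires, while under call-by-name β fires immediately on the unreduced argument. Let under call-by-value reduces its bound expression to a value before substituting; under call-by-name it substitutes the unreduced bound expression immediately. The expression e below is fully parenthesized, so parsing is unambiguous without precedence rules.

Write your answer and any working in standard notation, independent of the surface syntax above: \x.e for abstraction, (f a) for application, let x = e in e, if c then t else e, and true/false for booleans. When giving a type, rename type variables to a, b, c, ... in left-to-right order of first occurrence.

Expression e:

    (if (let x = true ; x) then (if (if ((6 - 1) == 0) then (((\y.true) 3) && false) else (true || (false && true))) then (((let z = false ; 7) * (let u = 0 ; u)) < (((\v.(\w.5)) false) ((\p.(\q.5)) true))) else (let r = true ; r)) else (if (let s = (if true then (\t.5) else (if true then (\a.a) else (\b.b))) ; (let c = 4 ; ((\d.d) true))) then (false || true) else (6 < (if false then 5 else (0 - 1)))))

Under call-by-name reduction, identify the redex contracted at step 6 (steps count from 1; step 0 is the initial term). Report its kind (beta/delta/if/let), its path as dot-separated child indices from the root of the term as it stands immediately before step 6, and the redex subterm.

Answer: delta at 0.1 : (false && true)

Trace:
step 0: (if (let x = true in x) then (if (if ((6 - 1) == 0) then (((\y.true) 3) && false) else (true || (false && true))) then (((let z = false in 7) * (let u = 0 in u)) < (((\v.(\w.5)) false) ((\p.(\q.5)) true))) else (let r = true in r)) else (if (let s = (if true then (\t.5) else (if true then (\a.a) else (\b.b))) in (let c = 4 in ((\d.d) true))) then (false || true) else (6 < (if false then 5 else (0 - 1)))))
step 1: [let@0] (if true then (if (if ((6 - 1) == 0) then (((\y.true) 3) && false) else (true || (false && true))) then (((let z = false in 7) * (let u = 0 in u)) < (((\v.(\w.5)) false) ((\p.(\q.5)) true))) else (let r = true in r)) else (if (let s = (if true then (\t.5) else (if true then (\a.a) else (\b.b))) in (let c = 4 in ((\d.d) true))) then (false || true) else (6 < (if false then 5 else (0 - 1)))))
step 2: [if@root] (if (if ((6 - 1) == 0) then (((\y.true) 3) && false) else (true || (false && true))) then (((let z = false in 7) * (let u = 0 in u)) < (((\v.(\w.5)) false) ((\p.(\q.5)) true))) else (let r = true in r))
step 3: [delta@0.0.0] (if (if (5 == 0) then (((\y.true) 3) && false) else (true || (false && true))) then (((let z = false in 7) * (let u = 0 in u)) < (((\v.(\w.5)) false) ((\p.(\q.5)) true))) else (let r = true in r))
step 4: [delta@0.0] (if (if false then (((\y.true) 3) && false) else (true || (false && true))) then (((let z = false in 7) * (let u = 0 in u)) < (((\v.(\w.5)) false) ((\p.(\q.5)) true))) else (let r = true in r))
step 5: [if@0] (if (true || (false && true)) then (((let z = false in 7) * (let u = 0 in u)) < (((\v.(\w.5)) false) ((\p.(\q.5)) true))) else (let r = true in r))
step 6: [delta@0.1] (if (true || false) then (((let z = false in 7) * (let u = 0 in u)) < (((\v.(\w.5)) false) ((\p.(\q.5)) true))) else (let r = true in r))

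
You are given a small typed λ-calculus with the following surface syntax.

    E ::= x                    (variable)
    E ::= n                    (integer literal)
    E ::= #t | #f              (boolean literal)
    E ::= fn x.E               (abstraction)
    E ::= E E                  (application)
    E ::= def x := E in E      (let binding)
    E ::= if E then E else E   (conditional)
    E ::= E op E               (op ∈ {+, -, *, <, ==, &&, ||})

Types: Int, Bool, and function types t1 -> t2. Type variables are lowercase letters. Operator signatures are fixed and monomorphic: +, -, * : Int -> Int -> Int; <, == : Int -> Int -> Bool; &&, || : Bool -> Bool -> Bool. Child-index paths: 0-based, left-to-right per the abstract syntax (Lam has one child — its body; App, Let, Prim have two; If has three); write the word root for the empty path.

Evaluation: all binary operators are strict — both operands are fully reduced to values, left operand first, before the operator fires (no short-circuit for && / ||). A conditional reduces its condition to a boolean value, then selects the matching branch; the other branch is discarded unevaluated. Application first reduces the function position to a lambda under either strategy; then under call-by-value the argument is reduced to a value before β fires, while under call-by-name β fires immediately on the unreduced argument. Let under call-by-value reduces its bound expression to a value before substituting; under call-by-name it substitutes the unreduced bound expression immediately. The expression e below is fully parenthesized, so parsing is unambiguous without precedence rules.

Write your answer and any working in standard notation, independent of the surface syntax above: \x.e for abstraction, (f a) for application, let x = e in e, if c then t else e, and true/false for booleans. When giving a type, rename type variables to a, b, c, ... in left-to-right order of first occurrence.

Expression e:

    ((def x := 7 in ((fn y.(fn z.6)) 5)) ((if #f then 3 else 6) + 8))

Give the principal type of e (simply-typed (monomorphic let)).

Working:
let x : Int
\z._ : b -> Int
\y._ : a -> b -> Int
  unify a -> b -> Int ~ Int -> c
  unify a ~ Int
  unify b -> Int ~ c
_ _ : b -> Int
  unify Bool ~ Bool
  unify Int ~ Int
  unify Int ~ Int
  unify Int ~ Int
  unify b -> Int ~ Int -> d
  unify b ~ Int
  unify Int ~ d
_ _ : Int

Answer: Int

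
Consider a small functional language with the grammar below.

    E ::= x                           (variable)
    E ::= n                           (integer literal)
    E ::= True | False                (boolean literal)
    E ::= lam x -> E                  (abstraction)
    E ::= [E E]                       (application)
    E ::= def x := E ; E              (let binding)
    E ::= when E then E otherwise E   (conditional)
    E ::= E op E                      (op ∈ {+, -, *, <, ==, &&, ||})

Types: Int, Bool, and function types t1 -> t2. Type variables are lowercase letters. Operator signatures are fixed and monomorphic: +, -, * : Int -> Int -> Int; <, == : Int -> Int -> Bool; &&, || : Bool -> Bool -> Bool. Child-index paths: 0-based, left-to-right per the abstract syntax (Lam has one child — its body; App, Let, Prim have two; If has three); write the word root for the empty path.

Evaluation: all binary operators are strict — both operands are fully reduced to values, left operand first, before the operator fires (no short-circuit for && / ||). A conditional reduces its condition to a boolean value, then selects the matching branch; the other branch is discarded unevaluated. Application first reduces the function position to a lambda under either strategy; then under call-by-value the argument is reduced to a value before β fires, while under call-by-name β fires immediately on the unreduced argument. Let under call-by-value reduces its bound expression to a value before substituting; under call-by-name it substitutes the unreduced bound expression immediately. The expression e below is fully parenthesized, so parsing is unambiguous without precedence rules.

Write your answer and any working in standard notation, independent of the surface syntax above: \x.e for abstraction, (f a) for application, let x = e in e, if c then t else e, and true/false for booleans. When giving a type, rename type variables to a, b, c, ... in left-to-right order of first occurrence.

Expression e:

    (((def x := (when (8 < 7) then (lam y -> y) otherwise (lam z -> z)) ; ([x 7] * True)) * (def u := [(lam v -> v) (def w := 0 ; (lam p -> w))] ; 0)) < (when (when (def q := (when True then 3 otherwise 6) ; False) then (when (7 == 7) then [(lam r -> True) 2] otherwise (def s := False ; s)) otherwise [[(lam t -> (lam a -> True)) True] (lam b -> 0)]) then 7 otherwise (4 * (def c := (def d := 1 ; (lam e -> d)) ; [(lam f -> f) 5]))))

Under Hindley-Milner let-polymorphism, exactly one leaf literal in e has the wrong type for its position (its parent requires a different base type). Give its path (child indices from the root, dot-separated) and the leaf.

Working:
  unify Int ~ Int
  unify Int ~ Int
  unify Bool ~ Bool
y : a
\y._ : a -> a
z : b
\z._ : b -> b
  unify a -> a ~ b -> b
  unify a ~ b
  unify b ~ b
let x : forall. b -> b
x : c -> c
  unify c -> c ~ Int -> d
  unify c ~ Int
  unify Int ~ d
_ _ : Int
  unify Int ~ Int
  unify Bool ~ Int
  FAIL: mismatch Bool ~ Int

Answer: 0.0.1.1 : true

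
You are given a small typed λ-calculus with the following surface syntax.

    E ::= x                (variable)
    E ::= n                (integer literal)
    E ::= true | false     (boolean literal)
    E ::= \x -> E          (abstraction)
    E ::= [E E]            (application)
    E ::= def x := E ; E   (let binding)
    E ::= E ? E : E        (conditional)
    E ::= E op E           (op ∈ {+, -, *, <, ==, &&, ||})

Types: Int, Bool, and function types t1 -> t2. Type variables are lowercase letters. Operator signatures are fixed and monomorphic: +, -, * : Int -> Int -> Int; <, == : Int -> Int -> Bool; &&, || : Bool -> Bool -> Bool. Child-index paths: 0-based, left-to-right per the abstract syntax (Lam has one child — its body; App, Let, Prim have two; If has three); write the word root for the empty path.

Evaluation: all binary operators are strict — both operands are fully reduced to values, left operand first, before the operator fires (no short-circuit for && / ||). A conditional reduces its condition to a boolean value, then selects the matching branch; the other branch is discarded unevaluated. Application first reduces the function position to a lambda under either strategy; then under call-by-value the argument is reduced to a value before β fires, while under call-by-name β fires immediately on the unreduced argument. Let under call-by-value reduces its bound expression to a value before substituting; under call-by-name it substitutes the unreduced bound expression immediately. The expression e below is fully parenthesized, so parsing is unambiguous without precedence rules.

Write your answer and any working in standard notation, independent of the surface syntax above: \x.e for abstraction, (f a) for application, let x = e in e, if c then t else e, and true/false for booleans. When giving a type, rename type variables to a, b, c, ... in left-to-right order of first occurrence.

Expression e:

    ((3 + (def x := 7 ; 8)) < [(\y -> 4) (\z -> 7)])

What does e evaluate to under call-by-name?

Derivation:
step 0: ((3 + (let x = 7 in 8)) < ((\y.4) (\z.7)))
step 1: [let@0.1] ((3 + 8) < ((\y.4) (\z.7)))
step 2: [delta@0] (11 < ((\y.4) (\z.7)))
step 3: [beta@1] (11 < 4)
step 4: [delta@root] false

Answer: false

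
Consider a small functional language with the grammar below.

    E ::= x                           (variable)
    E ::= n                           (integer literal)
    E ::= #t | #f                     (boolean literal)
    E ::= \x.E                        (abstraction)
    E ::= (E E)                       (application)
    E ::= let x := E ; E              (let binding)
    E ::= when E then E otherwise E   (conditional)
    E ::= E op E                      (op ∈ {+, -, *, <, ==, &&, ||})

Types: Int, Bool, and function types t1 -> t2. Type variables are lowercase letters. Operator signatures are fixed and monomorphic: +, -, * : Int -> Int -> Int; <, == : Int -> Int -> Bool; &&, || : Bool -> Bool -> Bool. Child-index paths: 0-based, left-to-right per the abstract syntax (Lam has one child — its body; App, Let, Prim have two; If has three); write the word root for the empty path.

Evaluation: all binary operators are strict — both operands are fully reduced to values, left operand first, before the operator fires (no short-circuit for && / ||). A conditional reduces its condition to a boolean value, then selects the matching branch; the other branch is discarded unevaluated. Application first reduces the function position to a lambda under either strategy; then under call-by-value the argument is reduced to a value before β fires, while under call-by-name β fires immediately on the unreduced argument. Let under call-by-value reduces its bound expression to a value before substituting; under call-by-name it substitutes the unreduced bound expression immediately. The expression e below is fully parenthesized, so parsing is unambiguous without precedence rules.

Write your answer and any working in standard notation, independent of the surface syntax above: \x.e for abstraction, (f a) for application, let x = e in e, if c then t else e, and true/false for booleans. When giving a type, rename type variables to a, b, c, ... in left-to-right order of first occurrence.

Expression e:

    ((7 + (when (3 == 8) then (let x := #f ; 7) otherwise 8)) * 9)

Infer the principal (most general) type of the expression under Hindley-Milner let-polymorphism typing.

Trace:
  unify Int ~ Int
  unify Int ~ Int
  unify Int ~ Int
  unify Bool ~ Bool
let x : Bool
  unify Int ~ Int
  unify Int ~ Int
  unify Int ~ Int
  unify Int ~ Int

Answer: Int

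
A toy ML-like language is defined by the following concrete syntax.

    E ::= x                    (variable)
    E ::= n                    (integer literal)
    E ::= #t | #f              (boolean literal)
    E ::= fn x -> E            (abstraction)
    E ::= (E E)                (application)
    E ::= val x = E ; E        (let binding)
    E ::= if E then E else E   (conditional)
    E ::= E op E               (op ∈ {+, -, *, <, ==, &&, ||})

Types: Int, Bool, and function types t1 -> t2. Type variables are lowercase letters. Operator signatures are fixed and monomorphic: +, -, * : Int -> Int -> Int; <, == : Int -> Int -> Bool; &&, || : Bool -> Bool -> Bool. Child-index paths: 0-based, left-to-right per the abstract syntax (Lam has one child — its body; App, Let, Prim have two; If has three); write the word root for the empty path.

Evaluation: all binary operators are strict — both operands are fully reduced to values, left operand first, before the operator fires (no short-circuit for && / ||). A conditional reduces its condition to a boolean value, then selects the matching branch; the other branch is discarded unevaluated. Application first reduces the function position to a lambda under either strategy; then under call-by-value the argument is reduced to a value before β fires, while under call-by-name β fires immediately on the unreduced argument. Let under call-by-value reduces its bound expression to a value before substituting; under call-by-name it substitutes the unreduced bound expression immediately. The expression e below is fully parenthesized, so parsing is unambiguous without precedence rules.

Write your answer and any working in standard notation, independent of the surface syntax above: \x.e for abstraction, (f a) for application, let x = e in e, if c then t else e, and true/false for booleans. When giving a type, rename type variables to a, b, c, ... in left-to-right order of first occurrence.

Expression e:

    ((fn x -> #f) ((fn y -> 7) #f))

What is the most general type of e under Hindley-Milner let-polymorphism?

Answer: Bool

Working:
\x._ : a -> Bool
\y._ : b -> Int
  unify b -> Int ~ Bool -> c
  unify b ~ Bool
  unify Int ~ c
_ _ : Int
  unify a -> Bool ~ Int -> d
  unify a ~ Int
  unify Bool ~ d
_ _ : Bool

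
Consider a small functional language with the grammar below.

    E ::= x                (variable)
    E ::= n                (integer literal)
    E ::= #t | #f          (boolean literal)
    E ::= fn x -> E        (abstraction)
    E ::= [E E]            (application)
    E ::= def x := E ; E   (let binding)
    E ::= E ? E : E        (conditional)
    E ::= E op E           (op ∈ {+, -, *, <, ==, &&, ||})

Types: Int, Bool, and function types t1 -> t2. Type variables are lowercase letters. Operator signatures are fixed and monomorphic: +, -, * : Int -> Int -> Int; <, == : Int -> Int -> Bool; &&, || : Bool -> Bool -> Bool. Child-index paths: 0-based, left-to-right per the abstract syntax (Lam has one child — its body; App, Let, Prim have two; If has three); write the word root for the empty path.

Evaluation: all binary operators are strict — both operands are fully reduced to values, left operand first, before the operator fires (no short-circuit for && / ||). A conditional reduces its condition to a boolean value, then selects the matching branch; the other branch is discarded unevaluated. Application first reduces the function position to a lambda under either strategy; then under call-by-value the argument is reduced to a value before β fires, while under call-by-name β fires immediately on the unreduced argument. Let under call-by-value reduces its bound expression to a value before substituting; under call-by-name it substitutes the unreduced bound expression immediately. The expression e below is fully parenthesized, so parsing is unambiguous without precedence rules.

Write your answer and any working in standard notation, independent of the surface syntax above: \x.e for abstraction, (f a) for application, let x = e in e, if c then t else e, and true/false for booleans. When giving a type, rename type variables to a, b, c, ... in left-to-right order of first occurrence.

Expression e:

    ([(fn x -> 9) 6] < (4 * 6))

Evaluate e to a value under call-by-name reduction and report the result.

Answer: true

Trace:
step 0: (((\x.9) 6) < (4 * 6))
step 1: [beta@0] (9 < (4 * 6))
step 2: [delta@1] (9 < 24)
step 3: [delta@root] true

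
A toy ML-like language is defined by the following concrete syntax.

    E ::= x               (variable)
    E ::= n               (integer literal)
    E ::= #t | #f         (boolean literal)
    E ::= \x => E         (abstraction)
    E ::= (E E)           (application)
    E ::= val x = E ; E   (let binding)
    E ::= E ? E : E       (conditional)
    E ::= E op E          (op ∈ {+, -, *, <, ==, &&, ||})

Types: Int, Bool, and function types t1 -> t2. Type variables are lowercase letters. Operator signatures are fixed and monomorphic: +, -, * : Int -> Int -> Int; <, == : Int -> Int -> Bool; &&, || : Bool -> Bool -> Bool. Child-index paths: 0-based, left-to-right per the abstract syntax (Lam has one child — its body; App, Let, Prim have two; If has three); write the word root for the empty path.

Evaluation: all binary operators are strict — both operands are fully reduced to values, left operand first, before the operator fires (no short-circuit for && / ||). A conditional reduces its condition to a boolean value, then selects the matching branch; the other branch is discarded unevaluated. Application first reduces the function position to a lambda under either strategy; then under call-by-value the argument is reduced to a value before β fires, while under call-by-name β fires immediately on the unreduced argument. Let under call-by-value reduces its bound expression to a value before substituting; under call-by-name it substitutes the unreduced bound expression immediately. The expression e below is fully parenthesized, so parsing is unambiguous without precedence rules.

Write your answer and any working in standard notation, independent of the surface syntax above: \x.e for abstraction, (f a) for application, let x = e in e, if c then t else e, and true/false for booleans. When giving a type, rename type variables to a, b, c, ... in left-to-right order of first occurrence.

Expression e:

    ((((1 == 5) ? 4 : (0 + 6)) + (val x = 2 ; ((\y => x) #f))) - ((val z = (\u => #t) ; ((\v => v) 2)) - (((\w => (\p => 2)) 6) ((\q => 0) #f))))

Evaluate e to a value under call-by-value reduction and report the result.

Working:
step 0: (((if (1 == 5) then 4 else (0 + 6)) + (let x = 2 in ((\y.x) false))) - ((let z = (\u.true) in ((\v.v) 2)) - (((\w.(\p.2)) 6) ((\q.0) false))))
step 1: [delta@0.0.0] (((if false then 4 else (0 + 6)) + (let x = 2 in ((\y.x) false))) - ((let z = (\u.true) in ((\v.v) 2)) - (((\w.(\p.2)) 6) ((\q.0) false))))
step 2: [if@0.0] (((0 + 6) + (let x = 2 in ((\y.x) false))) - ((let z = (\u.true) in ((\v.v) 2)) - (((\w.(\p.2)) 6) ((\q.0) false))))
step 3: [delta@0.0] ((6 + (let x = 2 in ((\y.x) false))) - ((let z = (\u.true) in ((\v.v) 2)) - (((\w.(\p.2)) 6) ((\q.0) false))))
step 4: [let@0.1] ((6 + ((\y.2) false)) - ((let z = (\u.true) in ((\v.v) 2)) - (((\w.(\p.2)) 6) ((\q.0) false))))
step 5: [beta@0.1] ((6 + 2) - ((let z = (\u.true) in ((\v.v) 2)) - (((\w.(\p.2)) 6) ((\q.0) false))))
step 6: [delta@0] (8 - ((let z = (\u.true) in ((\v.v) 2)) - (((\w.(\p.2)) 6) ((\q.0) false))))
step 7: [let@1.0] (8 - (((\v.v) 2) - (((\w.(\p.2)) 6) ((\q.0) false))))
step 8: [beta@1.0] (8 - (2 - (((\w.(\p.2)) 6) ((\q.0) false))))
step 9: [beta@1.1.0] (8 - (2 - ((\p.2) ((\q.0) false))))
step 10: [beta@1.1.1] (8 - (2 - ((\p.2) 0)))
step 11: [beta@1.1] (8 - (2 - 2))
step 12: [delta@1] (8 - 0)
step 13: [delta@root] 8

Answer: 8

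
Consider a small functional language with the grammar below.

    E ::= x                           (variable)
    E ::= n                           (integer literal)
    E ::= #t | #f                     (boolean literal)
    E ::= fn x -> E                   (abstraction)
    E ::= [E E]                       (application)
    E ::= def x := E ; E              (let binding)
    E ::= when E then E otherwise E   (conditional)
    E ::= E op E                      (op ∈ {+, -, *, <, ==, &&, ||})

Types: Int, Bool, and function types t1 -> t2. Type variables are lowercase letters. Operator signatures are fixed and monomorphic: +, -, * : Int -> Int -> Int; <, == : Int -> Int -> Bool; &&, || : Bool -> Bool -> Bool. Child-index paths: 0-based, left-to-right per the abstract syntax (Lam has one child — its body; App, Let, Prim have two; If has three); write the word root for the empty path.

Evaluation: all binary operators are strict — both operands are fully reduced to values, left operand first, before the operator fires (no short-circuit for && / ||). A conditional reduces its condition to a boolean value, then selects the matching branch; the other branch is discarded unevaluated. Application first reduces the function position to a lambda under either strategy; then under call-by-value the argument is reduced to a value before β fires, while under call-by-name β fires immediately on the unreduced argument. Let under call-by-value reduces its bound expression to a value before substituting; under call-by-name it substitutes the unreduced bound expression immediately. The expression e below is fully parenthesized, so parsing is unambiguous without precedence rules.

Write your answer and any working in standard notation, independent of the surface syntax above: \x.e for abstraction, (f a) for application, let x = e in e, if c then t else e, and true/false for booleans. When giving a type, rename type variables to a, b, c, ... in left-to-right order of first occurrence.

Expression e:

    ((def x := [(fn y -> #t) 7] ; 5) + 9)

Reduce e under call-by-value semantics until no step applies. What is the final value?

Trace:
step 0: ((let x = ((\y.true) 7) in 5) + 9)
step 1: [beta@0.0] ((let x = true in 5) + 9)
step 2: [let@0] (5 + 9)
step 3: [delta@root] 14

Answer: 14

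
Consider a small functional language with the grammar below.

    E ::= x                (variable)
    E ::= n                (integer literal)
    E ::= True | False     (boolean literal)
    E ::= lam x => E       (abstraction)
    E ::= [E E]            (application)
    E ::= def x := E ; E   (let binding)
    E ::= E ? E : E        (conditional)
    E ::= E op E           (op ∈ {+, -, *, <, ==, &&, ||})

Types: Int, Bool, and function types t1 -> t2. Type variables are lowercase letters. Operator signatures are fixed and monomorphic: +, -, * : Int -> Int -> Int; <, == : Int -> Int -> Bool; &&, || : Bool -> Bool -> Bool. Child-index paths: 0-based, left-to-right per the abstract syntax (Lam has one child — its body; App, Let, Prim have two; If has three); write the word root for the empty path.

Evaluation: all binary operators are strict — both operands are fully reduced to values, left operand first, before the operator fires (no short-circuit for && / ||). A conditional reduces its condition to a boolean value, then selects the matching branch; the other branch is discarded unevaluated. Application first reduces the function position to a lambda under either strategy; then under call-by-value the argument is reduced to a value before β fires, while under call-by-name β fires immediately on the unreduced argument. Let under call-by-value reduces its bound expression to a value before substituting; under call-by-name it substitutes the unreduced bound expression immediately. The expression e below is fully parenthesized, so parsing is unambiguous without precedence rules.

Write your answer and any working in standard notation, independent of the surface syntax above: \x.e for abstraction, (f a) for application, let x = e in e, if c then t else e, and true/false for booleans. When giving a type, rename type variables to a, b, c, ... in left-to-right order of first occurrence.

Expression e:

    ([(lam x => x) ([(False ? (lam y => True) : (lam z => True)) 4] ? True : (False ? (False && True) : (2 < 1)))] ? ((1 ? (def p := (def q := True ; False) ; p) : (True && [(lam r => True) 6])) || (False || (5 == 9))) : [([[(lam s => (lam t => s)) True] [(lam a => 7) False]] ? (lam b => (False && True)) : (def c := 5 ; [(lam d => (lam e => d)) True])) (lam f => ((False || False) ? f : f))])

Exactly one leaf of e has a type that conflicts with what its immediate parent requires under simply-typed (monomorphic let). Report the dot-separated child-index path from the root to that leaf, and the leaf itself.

Trace:
x : a
\x._ : a -> a
  unify Bool ~ Bool
\y._ : b -> Bool
\z._ : c -> Bool
  unify b -> Bool ~ c -> Bool
  unify b ~ c
  unify Bool ~ Bool
  unify c -> Bool ~ Int -> d
  unify c ~ Int
  unify Bool ~ d
_ _ : Bool
  unify Bool ~ Bool
  unify Bool ~ Bool
  unify Bool ~ Bool
  unify Bool ~ Bool
  unify Int ~ Int
  unify Int ~ Int
  unify Bool ~ Bool
  unify Bool ~ Bool
  unify a -> a ~ Bool -> e
  unify a ~ Bool
  unify Bool ~ e
_ _ : Bool
  unify Bool ~ Bool
  unify Int ~ Bool
  FAIL: mismatch Int ~ Bool

Answer: 1.0.0 : 1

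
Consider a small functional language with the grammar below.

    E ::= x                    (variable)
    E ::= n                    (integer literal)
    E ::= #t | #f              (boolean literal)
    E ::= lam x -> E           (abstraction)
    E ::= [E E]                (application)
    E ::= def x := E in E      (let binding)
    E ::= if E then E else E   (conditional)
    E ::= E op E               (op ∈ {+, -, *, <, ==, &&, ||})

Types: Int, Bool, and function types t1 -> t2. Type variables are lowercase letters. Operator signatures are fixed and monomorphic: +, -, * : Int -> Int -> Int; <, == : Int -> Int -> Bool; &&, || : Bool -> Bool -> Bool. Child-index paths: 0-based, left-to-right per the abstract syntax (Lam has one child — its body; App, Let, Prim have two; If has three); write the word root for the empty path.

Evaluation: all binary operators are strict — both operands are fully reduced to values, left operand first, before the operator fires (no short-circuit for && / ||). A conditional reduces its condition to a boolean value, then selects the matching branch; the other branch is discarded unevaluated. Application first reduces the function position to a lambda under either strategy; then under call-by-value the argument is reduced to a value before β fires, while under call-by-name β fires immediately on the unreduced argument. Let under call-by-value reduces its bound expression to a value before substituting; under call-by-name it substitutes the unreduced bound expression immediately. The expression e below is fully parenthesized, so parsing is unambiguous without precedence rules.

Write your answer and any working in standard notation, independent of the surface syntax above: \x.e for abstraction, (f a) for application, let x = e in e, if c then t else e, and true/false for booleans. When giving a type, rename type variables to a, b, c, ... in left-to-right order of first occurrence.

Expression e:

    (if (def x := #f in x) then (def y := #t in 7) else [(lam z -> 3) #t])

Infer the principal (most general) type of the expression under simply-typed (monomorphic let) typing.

Trace:
let x : Bool
x : Bool
  unify Bool ~ Bool
let y : Bool
\z._ : a -> Int
  unify a -> Int ~ Bool -> b
  unify a ~ Bool
  unify Int ~ b
_ _ : Int
  unify Int ~ Int

Answer: Int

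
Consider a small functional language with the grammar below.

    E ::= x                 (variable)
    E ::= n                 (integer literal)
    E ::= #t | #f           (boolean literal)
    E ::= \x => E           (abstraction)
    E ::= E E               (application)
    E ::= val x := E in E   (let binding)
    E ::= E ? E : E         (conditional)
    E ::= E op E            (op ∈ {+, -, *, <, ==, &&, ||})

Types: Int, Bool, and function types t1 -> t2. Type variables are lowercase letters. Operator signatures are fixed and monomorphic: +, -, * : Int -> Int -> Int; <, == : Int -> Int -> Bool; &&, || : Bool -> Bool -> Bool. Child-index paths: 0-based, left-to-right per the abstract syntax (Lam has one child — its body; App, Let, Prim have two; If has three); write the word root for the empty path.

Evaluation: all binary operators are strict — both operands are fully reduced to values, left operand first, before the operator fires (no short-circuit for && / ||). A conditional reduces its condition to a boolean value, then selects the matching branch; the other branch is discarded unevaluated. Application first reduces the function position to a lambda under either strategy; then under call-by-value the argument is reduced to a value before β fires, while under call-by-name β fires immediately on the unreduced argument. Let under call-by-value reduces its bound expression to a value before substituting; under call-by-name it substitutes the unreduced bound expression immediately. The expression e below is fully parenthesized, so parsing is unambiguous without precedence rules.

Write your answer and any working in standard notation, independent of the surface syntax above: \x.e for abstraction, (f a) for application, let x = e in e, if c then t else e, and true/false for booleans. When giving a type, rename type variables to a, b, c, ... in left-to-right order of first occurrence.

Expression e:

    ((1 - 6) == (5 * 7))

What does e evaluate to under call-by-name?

Trace:
step 0: ((1 - 6) == (5 * 7))
step 1: [delta@0] (-5 == (5 * 7))
step 2: [delta@1] (-5 == 35)
step 3: [delta@root] false

Answer: false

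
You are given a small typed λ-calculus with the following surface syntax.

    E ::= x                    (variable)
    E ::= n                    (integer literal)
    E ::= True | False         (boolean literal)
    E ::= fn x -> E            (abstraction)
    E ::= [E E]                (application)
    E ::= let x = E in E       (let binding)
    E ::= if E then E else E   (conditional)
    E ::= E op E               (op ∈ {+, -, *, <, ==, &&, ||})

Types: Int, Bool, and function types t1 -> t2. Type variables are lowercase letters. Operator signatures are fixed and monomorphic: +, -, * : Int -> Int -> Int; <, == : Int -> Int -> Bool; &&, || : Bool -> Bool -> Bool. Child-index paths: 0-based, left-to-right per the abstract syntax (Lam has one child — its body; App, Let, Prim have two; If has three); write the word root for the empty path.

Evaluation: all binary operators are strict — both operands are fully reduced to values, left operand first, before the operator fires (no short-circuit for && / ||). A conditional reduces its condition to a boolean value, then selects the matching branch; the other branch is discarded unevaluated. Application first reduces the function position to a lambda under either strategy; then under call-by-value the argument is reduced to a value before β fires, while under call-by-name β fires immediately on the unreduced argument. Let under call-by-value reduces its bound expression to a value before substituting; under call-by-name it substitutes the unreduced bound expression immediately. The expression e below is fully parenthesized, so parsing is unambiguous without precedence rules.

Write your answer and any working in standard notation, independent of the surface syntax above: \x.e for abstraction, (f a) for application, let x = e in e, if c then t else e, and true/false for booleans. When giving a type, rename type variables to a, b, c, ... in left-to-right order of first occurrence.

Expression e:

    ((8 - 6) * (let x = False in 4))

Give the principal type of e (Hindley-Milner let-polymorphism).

Answer: Int

Working:
  unify Int ~ Int
  unify Int ~ Int
  unify Int ~ Int
let x : Bool
  unify Int ~ Int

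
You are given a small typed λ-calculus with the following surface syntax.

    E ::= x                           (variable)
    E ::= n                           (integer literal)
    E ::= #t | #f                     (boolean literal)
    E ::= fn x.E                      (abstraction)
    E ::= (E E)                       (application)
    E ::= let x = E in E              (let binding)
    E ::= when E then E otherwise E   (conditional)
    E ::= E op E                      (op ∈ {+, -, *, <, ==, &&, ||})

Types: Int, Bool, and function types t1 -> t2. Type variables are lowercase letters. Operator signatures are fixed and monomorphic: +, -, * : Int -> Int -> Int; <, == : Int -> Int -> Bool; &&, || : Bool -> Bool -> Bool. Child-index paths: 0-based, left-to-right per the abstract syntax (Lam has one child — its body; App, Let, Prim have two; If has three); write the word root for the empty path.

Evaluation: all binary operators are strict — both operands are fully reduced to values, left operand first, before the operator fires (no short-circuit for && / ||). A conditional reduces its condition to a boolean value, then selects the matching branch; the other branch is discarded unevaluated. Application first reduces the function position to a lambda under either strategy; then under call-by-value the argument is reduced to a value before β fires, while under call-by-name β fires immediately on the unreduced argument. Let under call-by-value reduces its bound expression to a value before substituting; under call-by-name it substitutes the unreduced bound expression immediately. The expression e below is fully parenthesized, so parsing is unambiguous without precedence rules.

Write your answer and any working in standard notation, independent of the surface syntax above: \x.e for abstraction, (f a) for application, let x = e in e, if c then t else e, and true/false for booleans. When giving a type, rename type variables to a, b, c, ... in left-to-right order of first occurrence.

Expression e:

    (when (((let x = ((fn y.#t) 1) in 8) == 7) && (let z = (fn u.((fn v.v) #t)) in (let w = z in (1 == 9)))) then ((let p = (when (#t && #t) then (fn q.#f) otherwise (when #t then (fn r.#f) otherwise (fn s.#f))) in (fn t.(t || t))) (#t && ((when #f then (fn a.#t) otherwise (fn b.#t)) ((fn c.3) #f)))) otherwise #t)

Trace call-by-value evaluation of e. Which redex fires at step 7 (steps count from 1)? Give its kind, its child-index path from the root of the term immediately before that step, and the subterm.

Answer: delta at 0 : (false && false)

Working:
step 0: (if (((let x = ((\y.true) 1) in 8) == 7) && (let z = (\u.((\v.v) true)) in (let w = z in (1 == 9)))) then ((let p = (if (true && true) then (\q.false) else (if true then (\r.false) else (\s.false))) in (\t.(t || t))) (true && ((if false then (\a.true) else (\b.true)) ((\c.3) false)))) else true)
step 1: [beta@0.0.0.0] (if (((let x = true in 8) == 7) && (let z = (\u.((\v.v) true)) in (let w = z in (1 == 9)))) then ((let p = (if (true && true) then (\q.false) else (if true then (\r.false) else (\s.false))) in (\t.(t || t))) (true && ((if false then (\a.true) else (\b.true)) ((\c.3) false)))) else true)
step 2: [let@0.0.0] (if ((8 == 7) && (let z = (\u.((\v.v) true)) in (let w = z in (1 == 9)))) then ((let p = (if (true && true) then (\q.false) else (if true then (\r.false) else (\s.false))) in (\t.(t || t))) (true && ((if false then (\a.true) else (\b.true)) ((\c.3) false)))) else true)
step 3: [delta@0.0] (if (false && (let z = (\u.((\v.v) true)) in (let w = z in (1 == 9)))) then ((let p = (if (true && true) then (\q.false) else (if true then (\r.false) else (\s.false))) in (\t.(t || t))) (true && ((if false then (\a.true) else (\b.true)) ((\c.3) false)))) else true)
step 4: [let@0.1] (if (false && (let w = (\u.((\v.v) true)) in (1 == 9))) then ((let p = (if (true && true) then (\q.false) else (if true then (\r.false) else (\s.false))) in (\t.(t || t))) (true && ((if false then (\a.true) else (\b.true)) ((\c.3) false)))) else true)
step 5: [let@0.1] (if (false && (1 == 9)) then ((let p = (if (true && true) then (\q.false) else (if true then (\r.false) else (\s.false))) in (\t.(t || t))) (true && ((if false then (\a.true) else (\b.true)) ((\c.3) false)))) else true)
step 6: [delta@0.1] (if (false && false) then ((let p = (if (true && true) then (\q.false) else (if true then (\r.false) else (\s.false))) in (\t.(t || t))) (true && ((if false then (\a.true) else (\b.true)) ((\c.3) false)))) else true)
step 7: [delta@0] (if false then ((let p = (if (true && true) then (\q.false) else (if true then (\r.false) else (\s.false))) in (\t.(t || t))) (true && ((if false then (\a.true) else (\b.true)) ((\c.3) false)))) else true)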